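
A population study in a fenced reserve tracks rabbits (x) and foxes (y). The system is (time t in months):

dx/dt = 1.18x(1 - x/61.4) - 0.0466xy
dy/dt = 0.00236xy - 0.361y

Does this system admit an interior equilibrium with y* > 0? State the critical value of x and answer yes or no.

The predator equation gives dy/dt > 0 only when x > 0.361/0.00236 = 153.
Without the predator, x → K = 61.4. Since 61.4 < 153, the predator cannot invade.

Threshold x = 153; K < 153, so no, the predator goes extinct.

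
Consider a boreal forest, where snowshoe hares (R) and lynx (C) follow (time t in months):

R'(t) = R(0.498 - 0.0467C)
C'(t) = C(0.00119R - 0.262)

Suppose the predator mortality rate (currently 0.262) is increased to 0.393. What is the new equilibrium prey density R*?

R* ≈ 330

At the interior fixed point, setting dC/dt = 0 with C > 0 fixes R* = (predator death rate)/(RC coefficient) — independent of the other coefficients.
With the change, R* = 0.393/0.00119 = 330; it rises from 220.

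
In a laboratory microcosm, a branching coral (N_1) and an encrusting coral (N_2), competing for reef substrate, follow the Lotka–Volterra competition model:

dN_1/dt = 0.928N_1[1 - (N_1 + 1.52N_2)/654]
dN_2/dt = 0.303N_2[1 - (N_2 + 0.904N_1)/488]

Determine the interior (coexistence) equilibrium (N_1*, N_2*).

N_1* ≈ 235, N_2* ≈ 276

Setting both brackets to zero gives the nullclines N_1 + 1.52N_2 = 654 and 0.904N_1 + N_2 = 488.
Substituting N_2 = 488 - 0.904N_1 into the first: N_1(1 - 1.52·0.904) = 654 - 1.52·488.
So N_1* = -87.8/-0.374 = 235, and then N_2* = 488 - 0.904·235 = 276.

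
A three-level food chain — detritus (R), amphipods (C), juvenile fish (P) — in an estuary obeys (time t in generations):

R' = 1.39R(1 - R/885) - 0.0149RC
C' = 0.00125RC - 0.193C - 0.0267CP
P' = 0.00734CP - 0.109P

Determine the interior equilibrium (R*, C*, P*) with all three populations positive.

From dP/dt = 0: 0.00734C* = 0.109, so C* = 14.9.
From dR/dt = 0: 1.39(1 - R*/885) = 0.0149·14.9, giving R* = 885·(1 - 0.159) = 744.
From dC/dt = 0: 0.00125·744 - 0.193 = 0.0267P*, so P* = 0.737/0.0267 = 27.6.

R* ≈ 744, C* ≈ 14.9, P* ≈ 27.6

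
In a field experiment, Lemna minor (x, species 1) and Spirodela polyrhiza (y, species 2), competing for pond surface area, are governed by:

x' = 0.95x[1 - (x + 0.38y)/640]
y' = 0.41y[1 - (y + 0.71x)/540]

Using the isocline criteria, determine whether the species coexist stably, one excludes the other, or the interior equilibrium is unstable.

Compare the nullcline intercepts: K1/α12 = 640/0.38 = 1680 > K2 = 540; K2/α21 = 540/0.71 = 761 > K1 = 640.
Since both inequalities hold, each species can invade when rare, so the interior equilibrium is stable.

stable coexistence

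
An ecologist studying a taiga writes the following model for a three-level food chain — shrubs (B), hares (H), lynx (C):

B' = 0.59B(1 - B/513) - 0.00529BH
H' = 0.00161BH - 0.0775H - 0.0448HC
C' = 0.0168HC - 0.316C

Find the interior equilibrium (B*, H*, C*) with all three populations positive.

From dC/dt = 0: 0.0168H* = 0.316, so H* = 18.8.
From dB/dt = 0: 0.59(1 - B*/513) = 0.00529·18.8, giving B* = 513·(1 - 0.169) = 426.
From dH/dt = 0: 0.00161·426 - 0.0775 = 0.0448C*, so C* = 0.609/0.0448 = 13.6.

B* ≈ 426, H* ≈ 18.8, C* ≈ 13.6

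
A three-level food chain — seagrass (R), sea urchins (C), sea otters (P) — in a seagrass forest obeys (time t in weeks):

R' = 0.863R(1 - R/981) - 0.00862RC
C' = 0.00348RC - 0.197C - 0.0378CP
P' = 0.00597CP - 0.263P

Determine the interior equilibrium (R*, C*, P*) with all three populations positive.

From dP/dt = 0: 0.00597C* = 0.263, so C* = 44.1.
From dR/dt = 0: 0.863(1 - R*/981) = 0.00862·44.1, giving R* = 981·(1 - 0.44) = 549.
From dC/dt = 0: 0.00348·549 - 0.197 = 0.0378P*, so P* = 1.71/0.0378 = 45.4.

R* ≈ 549, C* ≈ 44.1, P* ≈ 45.4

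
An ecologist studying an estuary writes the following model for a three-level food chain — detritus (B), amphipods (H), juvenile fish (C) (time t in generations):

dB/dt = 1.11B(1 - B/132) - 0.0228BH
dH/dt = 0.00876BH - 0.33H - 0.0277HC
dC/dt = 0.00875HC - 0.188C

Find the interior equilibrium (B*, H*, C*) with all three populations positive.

B* ≈ 73.7, H* ≈ 21.5, C* ≈ 11.4

From dC/dt = 0: 0.00875H* = 0.188, so H* = 21.5.
From dB/dt = 0: 1.11(1 - B*/132) = 0.0228·21.5, giving B* = 132·(1 - 0.441) = 73.7.
From dH/dt = 0: 0.00876·73.7 - 0.33 = 0.0277C*, so C* = 0.316/0.0277 = 11.4.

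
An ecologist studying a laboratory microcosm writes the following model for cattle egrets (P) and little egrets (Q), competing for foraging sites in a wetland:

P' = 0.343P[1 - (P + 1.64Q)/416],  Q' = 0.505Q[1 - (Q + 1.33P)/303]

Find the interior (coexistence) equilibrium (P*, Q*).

P* ≈ 68.5, Q* ≈ 212

Setting both brackets to zero gives the nullclines P + 1.64Q = 416 and 1.33P + Q = 303.
Substituting Q = 303 - 1.33P into the first: P(1 - 1.64·1.33) = 416 - 1.64·303.
So P* = -80.9/-1.18 = 68.5, and then Q* = 303 - 1.33·68.5 = 212.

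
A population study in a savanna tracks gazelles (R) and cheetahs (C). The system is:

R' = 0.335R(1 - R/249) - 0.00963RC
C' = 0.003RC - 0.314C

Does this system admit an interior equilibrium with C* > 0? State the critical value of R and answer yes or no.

The predator equation gives dC/dt > 0 only when R > 0.314/0.003 = 105.
Without the predator, R → K = 249. Since 249 > 105, the predator can invade and persist.

Threshold R = 105; K > 105, so yes, the predator persists.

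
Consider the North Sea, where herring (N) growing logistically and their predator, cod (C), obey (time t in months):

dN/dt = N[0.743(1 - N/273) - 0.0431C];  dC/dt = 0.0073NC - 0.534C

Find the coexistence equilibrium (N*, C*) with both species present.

From dC/dt = 0 with C > 0: 0.0073N* = 0.534, so N* = 73.2.
Substitute into dN/dt = 0: 0.743(1 - 73.2/273) = 0.0431C*.
The bracket is 0.732, giving C* = 0.544/0.0431 = 12.6.

N* ≈ 73.2, C* ≈ 12.6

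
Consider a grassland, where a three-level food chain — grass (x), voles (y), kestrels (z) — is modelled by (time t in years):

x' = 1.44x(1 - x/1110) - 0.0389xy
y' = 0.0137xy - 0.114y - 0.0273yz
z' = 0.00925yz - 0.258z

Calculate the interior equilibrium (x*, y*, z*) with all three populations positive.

From dz/dt = 0: 0.00925y* = 0.258, so y* = 27.9.
From dx/dt = 0: 1.44(1 - x*/1110) = 0.0389·27.9, giving x* = 1110·(1 - 0.753) = 274.
From dy/dt = 0: 0.0137·274 - 0.114 = 0.0273z*, so z* = 3.64/0.0273 = 133.

x* ≈ 274, y* ≈ 27.9, z* ≈ 133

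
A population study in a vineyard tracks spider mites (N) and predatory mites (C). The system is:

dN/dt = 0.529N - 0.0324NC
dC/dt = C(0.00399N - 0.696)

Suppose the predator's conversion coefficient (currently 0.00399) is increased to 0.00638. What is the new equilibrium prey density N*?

N* ≈ 109

At the interior fixed point, setting dC/dt = 0 with C > 0 fixes N* = (predator death rate)/(NC coefficient) — independent of the other coefficients.
With the change, N* = 0.696/0.00638 = 109; it falls from 174.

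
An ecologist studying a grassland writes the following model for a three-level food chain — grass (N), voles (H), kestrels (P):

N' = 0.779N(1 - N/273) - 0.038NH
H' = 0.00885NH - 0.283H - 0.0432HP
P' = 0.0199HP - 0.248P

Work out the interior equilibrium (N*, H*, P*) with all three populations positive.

From dP/dt = 0: 0.0199H* = 0.248, so H* = 12.5.
From dN/dt = 0: 0.779(1 - N*/273) = 0.038·12.5, giving N* = 273·(1 - 0.608) = 107.
From dH/dt = 0: 0.00885·107 - 0.283 = 0.0432P*, so P* = 0.664/0.0432 = 15.4.

N* ≈ 107, H* ≈ 12.5, P* ≈ 15.4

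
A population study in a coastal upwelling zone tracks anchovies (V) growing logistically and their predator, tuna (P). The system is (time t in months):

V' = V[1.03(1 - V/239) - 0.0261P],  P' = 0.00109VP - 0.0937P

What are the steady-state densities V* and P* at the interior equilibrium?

V* ≈ 86, P* ≈ 25.3

From dP/dt = 0 with P > 0: 0.00109V* = 0.0937, so V* = 86.
Substitute into dV/dt = 0: 1.03(1 - 86/239) = 0.0261P*.
The bracket is 0.64, giving P* = 0.66/0.0261 = 25.3.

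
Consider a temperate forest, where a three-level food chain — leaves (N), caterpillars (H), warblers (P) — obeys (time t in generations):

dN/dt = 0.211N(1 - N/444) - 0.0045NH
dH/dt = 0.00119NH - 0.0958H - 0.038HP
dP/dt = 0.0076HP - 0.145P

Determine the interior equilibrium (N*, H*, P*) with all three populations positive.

From dP/dt = 0: 0.0076H* = 0.145, so H* = 19.1.
From dN/dt = 0: 0.211(1 - N*/444) = 0.0045·19.1, giving N* = 444·(1 - 0.407) = 263.
From dH/dt = 0: 0.00119·263 - 0.0958 = 0.038P*, so P* = 0.218/0.038 = 5.73.

N* ≈ 263, H* ≈ 19.1, P* ≈ 5.73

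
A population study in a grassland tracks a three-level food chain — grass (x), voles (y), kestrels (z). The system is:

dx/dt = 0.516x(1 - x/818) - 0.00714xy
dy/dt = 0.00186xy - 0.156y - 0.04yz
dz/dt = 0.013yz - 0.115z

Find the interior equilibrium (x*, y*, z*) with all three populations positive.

From dz/dt = 0: 0.013y* = 0.115, so y* = 8.85.
From dx/dt = 0: 0.516(1 - x*/818) = 0.00714·8.85, giving x* = 818·(1 - 0.122) = 718.
From dy/dt = 0: 0.00186·718 - 0.156 = 0.04z*, so z* = 1.18/0.04 = 29.5.

x* ≈ 718, y* ≈ 8.85, z* ≈ 29.5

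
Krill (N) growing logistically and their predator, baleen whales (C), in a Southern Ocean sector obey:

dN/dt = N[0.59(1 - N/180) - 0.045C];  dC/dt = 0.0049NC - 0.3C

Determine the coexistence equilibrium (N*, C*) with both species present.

From dC/dt = 0 with C > 0: 0.0049N* = 0.3, so N* = 61.2.
Substitute into dN/dt = 0: 0.59(1 - 61.2/180) = 0.045C*.
The bracket is 0.66, giving C* = 0.389/0.045 = 8.65.

N* ≈ 61.2, C* ≈ 8.65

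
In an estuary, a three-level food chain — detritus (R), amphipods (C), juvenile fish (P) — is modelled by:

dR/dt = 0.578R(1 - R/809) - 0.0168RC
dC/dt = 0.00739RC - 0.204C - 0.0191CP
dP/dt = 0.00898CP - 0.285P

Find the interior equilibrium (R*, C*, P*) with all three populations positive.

R* ≈ 62.7, C* ≈ 31.7, P* ≈ 13.6

From dP/dt = 0: 0.00898C* = 0.285, so C* = 31.7.
From dR/dt = 0: 0.578(1 - R*/809) = 0.0168·31.7, giving R* = 809·(1 - 0.922) = 62.7.
From dC/dt = 0: 0.00739·62.7 - 0.204 = 0.0191P*, so P* = 0.26/0.0191 = 13.6.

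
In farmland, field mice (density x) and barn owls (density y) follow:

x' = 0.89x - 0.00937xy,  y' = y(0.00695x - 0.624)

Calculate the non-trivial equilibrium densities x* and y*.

x* ≈ 89.8, y* ≈ 95

Set dy/dt = 0 with y > 0: 0.00695x - 0.624 = 0, so x* = 0.624/0.00695 = 89.8.
Set dx/dt = 0 with x > 0: 0.89 - 0.00937y = 0, so y* = 0.89/0.00937 = 95.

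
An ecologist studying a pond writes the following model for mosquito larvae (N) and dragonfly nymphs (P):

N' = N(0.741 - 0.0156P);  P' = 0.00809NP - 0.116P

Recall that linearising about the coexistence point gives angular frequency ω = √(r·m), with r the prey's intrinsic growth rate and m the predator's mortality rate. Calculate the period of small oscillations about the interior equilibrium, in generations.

Here r = 0.741 and m = 0.116, so r·m = 0.086.
ω = √0.086 = 0.293 per generation, hence T = 2π/ω ≈ 21.4 generations.

T ≈ 21.4 generations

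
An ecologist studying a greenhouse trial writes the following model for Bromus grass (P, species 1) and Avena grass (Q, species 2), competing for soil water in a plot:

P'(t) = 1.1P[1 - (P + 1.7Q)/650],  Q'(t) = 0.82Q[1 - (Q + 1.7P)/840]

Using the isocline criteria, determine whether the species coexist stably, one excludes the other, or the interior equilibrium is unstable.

Compare the nullcline intercepts: K1/α12 = 650/1.7 = 382 < K2 = 840; K2/α21 = 840/1.7 = 494 < K1 = 650.
Since both are reversed, neither can invade when rare; the interior point is a saddle.

unstable coexistence (outcome depends on initial conditions)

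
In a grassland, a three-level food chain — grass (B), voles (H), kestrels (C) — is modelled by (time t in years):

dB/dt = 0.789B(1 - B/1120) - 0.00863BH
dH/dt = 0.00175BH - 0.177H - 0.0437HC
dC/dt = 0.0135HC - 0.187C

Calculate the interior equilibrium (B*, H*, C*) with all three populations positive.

B* ≈ 950, H* ≈ 13.9, C* ≈ 34

From dC/dt = 0: 0.0135H* = 0.187, so H* = 13.9.
From dB/dt = 0: 0.789(1 - B*/1120) = 0.00863·13.9, giving B* = 1120·(1 - 0.152) = 950.
From dH/dt = 0: 0.00175·950 - 0.177 = 0.0437C*, so C* = 1.49/0.0437 = 34.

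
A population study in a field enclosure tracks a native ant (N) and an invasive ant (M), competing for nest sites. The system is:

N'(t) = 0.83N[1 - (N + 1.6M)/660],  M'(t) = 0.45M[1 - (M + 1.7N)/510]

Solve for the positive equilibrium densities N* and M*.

N* ≈ 90.7, M* ≈ 356

Setting both brackets to zero gives the nullclines N + 1.6M = 660 and 1.7N + M = 510.
Substituting M = 510 - 1.7N into the first: N(1 - 1.6·1.7) = 660 - 1.6·510.
So N* = -156/-1.72 = 90.7, and then M* = 510 - 1.7·90.7 = 356.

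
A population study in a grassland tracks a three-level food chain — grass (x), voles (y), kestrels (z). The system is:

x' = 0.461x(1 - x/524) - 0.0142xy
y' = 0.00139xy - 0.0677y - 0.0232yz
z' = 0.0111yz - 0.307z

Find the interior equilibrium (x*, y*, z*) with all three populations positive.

From dz/dt = 0: 0.0111y* = 0.307, so y* = 27.7.
From dx/dt = 0: 0.461(1 - x*/524) = 0.0142·27.7, giving x* = 524·(1 - 0.852) = 77.6.
From dy/dt = 0: 0.00139·77.6 - 0.0677 = 0.0232z*, so z* = 0.0401/0.0232 = 1.73.

x* ≈ 77.6, y* ≈ 27.7, z* ≈ 1.73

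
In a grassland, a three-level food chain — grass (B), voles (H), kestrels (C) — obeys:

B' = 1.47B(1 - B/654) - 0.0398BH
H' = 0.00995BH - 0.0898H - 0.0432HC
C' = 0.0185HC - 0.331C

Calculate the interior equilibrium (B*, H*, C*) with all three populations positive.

B* ≈ 337, H* ≈ 17.9, C* ≈ 75.6

From dC/dt = 0: 0.0185H* = 0.331, so H* = 17.9.
From dB/dt = 0: 1.47(1 - B*/654) = 0.0398·17.9, giving B* = 654·(1 - 0.484) = 337.
From dH/dt = 0: 0.00995·337 - 0.0898 = 0.0432C*, so C* = 3.27/0.0432 = 75.6.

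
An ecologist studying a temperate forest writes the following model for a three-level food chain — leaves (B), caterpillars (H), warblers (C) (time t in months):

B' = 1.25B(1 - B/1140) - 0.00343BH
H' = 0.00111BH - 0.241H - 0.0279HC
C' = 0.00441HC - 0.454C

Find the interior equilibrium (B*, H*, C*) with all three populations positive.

B* ≈ 818, H* ≈ 103, C* ≈ 23.9

From dC/dt = 0: 0.00441H* = 0.454, so H* = 103.
From dB/dt = 0: 1.25(1 - B*/1140) = 0.00343·103, giving B* = 1140·(1 - 0.282) = 818.
From dH/dt = 0: 0.00111·818 - 0.241 = 0.0279C*, so C* = 0.667/0.0279 = 23.9.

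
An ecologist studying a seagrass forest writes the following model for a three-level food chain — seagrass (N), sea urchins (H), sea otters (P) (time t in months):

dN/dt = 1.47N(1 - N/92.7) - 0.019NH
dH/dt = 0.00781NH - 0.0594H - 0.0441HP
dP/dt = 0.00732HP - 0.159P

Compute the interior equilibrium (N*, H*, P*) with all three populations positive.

From dP/dt = 0: 0.00732H* = 0.159, so H* = 21.7.
From dN/dt = 0: 1.47(1 - N*/92.7) = 0.019·21.7, giving N* = 92.7·(1 - 0.281) = 66.7.
From dH/dt = 0: 0.00781·66.7 - 0.0594 = 0.0441P*, so P* = 0.461/0.0441 = 10.5.

N* ≈ 66.7, H* ≈ 21.7, P* ≈ 10.5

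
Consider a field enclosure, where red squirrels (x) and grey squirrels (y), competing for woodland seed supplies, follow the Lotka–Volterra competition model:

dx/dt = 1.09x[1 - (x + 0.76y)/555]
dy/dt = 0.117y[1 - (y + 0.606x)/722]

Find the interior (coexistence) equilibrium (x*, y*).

x* ≈ 11.6, y* ≈ 715

Setting both brackets to zero gives the nullclines x + 0.76y = 555 and 0.606x + y = 722.
Substituting y = 722 - 0.606x into the first: x(1 - 0.76·0.606) = 555 - 0.76·722.
So x* = 6.28/0.539 = 11.6, and then y* = 722 - 0.606·11.6 = 715.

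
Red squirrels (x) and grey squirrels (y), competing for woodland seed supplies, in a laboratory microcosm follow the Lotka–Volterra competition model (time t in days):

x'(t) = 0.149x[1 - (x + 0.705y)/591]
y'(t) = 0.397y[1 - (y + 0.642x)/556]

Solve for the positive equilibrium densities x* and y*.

x* ≈ 364, y* ≈ 323

Setting both brackets to zero gives the nullclines x + 0.705y = 591 and 0.642x + y = 556.
Substituting y = 556 - 0.642x into the first: x(1 - 0.705·0.642) = 591 - 0.705·556.
So x* = 199/0.547 = 364, and then y* = 556 - 0.642·364 = 323.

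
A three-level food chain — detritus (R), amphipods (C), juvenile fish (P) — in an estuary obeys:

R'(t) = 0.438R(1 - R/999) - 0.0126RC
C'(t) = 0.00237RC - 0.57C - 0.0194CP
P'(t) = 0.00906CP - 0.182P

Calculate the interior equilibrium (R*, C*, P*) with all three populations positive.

From dP/dt = 0: 0.00906C* = 0.182, so C* = 20.1.
From dR/dt = 0: 0.438(1 - R*/999) = 0.0126·20.1, giving R* = 999·(1 - 0.578) = 422.
From dC/dt = 0: 0.00237·422 - 0.57 = 0.0194P*, so P* = 0.429/0.0194 = 22.1.

R* ≈ 422, C* ≈ 20.1, P* ≈ 22.1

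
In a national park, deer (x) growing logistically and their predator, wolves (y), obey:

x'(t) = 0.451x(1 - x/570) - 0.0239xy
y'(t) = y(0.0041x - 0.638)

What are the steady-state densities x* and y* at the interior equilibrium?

x* ≈ 156, y* ≈ 13.7

From dy/dt = 0 with y > 0: 0.0041x* = 0.638, so x* = 156.
Substitute into dx/dt = 0: 0.451(1 - 156/570) = 0.0239y*.
The bracket is 0.727, giving y* = 0.328/0.0239 = 13.7.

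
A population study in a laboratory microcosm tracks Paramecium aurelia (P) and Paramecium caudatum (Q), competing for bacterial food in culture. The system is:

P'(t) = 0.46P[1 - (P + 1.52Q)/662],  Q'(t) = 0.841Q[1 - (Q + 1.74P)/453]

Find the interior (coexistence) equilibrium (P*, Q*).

Setting both brackets to zero gives the nullclines P + 1.52Q = 662 and 1.74P + Q = 453.
Substituting Q = 453 - 1.74P into the first: P(1 - 1.52·1.74) = 662 - 1.52·453.
So P* = -26.6/-1.64 = 16.1, and then Q* = 453 - 1.74·16.1 = 425.

P* ≈ 16.1, Q* ≈ 425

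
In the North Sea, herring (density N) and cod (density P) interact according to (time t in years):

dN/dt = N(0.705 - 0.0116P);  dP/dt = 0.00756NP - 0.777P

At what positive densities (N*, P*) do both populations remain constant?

N* ≈ 103, P* ≈ 60.8

Set dP/dt = 0 with P > 0: 0.00756N - 0.777 = 0, so N* = 0.777/0.00756 = 103.
Set dN/dt = 0 with N > 0: 0.705 - 0.0116P = 0, so P* = 0.705/0.0116 = 60.8.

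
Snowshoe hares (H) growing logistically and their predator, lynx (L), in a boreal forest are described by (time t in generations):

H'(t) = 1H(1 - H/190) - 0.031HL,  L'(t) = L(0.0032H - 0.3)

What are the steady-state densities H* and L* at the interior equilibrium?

H* ≈ 93.7, L* ≈ 16.3

From dL/dt = 0 with L > 0: 0.0032H* = 0.3, so H* = 93.7.
Substitute into dH/dt = 0: 1(1 - 93.7/190) = 0.031L*.
The bracket is 0.507, giving L* = 0.507/0.031 = 16.3.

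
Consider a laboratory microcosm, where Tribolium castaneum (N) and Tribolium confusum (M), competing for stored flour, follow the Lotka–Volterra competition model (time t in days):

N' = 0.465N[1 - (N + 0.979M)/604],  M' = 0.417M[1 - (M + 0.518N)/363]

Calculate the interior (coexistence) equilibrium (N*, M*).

Setting both brackets to zero gives the nullclines N + 0.979M = 604 and 0.518N + M = 363.
Substituting M = 363 - 0.518N into the first: N(1 - 0.979·0.518) = 604 - 0.979·363.
So N* = 249/0.493 = 504, and then M* = 363 - 0.518·504 = 102.

N* ≈ 504, M* ≈ 102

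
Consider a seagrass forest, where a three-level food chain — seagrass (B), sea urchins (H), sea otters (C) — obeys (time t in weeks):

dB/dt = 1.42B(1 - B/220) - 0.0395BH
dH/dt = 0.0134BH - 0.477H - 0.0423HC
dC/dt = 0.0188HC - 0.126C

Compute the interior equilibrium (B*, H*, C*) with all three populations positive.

B* ≈ 179, H* ≈ 6.7, C* ≈ 45.4

From dC/dt = 0: 0.0188H* = 0.126, so H* = 6.7.
From dB/dt = 0: 1.42(1 - B*/220) = 0.0395·6.7, giving B* = 220·(1 - 0.186) = 179.
From dH/dt = 0: 0.0134·179 - 0.477 = 0.0423C*, so C* = 1.92/0.0423 = 45.4.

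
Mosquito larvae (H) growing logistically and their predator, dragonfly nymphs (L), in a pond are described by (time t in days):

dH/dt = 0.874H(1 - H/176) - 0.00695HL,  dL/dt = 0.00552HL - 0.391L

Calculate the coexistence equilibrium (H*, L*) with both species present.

From dL/dt = 0 with L > 0: 0.00552H* = 0.391, so H* = 70.8.
Substitute into dH/dt = 0: 0.874(1 - 70.8/176) = 0.00695L*.
The bracket is 0.598, giving L* = 0.522/0.00695 = 75.1.

H* ≈ 70.8, L* ≈ 75.1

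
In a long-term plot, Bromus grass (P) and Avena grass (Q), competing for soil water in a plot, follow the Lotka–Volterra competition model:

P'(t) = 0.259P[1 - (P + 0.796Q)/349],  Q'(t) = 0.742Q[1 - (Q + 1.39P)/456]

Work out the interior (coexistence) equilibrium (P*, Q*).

P* ≈ 131, Q* ≈ 273

Setting both brackets to zero gives the nullclines P + 0.796Q = 349 and 1.39P + Q = 456.
Substituting Q = 456 - 1.39P into the first: P(1 - 0.796·1.39) = 349 - 0.796·456.
So P* = -14/-0.106 = 131, and then Q* = 456 - 1.39·131 = 273.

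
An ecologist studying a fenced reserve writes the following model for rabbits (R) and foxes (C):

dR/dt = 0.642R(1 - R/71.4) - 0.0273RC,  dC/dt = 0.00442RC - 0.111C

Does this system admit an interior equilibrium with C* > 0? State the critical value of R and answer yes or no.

Threshold R = 25.1; K > 25.1, so yes, the predator persists.

The predator equation gives dC/dt > 0 only when R > 0.111/0.00442 = 25.1.
Without the predator, R → K = 71.4. Since 71.4 > 25.1, the predator can invade and persist.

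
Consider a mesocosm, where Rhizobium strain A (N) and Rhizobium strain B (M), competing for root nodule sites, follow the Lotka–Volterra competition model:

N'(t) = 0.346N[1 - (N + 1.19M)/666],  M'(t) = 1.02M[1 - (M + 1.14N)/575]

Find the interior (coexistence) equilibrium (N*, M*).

Setting both brackets to zero gives the nullclines N + 1.19M = 666 and 1.14N + M = 575.
Substituting M = 575 - 1.14N into the first: N(1 - 1.19·1.14) = 666 - 1.19·575.
So N* = -18.2/-0.357 = 51.2, and then M* = 575 - 1.14·51.2 = 517.

N* ≈ 51.2, M* ≈ 517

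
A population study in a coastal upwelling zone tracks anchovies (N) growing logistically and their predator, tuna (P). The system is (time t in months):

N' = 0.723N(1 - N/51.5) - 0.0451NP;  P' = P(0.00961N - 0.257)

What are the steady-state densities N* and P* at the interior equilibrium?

From dP/dt = 0 with P > 0: 0.00961N* = 0.257, so N* = 26.7.
Substitute into dN/dt = 0: 0.723(1 - 26.7/51.5) = 0.0451P*.
The bracket is 0.481, giving P* = 0.348/0.0451 = 7.71.

N* ≈ 26.7, P* ≈ 7.71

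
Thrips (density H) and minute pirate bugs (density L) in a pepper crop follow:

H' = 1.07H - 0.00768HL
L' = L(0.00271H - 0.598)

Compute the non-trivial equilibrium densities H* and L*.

Set dL/dt = 0 with L > 0: 0.00271H - 0.598 = 0, so H* = 0.598/0.00271 = 221.
Set dH/dt = 0 with H > 0: 1.07 - 0.00768L = 0, so L* = 1.07/0.00768 = 139.

H* ≈ 221, L* ≈ 139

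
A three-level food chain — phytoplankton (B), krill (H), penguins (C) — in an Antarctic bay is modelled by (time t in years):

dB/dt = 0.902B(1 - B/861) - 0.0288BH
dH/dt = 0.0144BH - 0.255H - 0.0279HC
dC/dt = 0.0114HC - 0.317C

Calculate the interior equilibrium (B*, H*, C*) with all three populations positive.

B* ≈ 96.6, H* ≈ 27.8, C* ≈ 40.7

From dC/dt = 0: 0.0114H* = 0.317, so H* = 27.8.
From dB/dt = 0: 0.902(1 - B*/861) = 0.0288·27.8, giving B* = 861·(1 - 0.888) = 96.6.
From dH/dt = 0: 0.0144·96.6 - 0.255 = 0.0279C*, so C* = 1.14/0.0279 = 40.7.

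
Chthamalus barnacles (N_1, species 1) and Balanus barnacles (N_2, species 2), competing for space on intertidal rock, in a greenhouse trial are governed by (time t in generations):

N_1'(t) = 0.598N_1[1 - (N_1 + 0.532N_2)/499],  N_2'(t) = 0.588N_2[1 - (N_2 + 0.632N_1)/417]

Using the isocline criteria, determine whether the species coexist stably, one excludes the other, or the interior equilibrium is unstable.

stable coexistence

Compare the nullcline intercepts: K1/α12 = 499/0.532 = 938 > K2 = 417; K2/α21 = 417/0.632 = 660 > K1 = 499.
Since both inequalities hold, each species can invade when rare, so the interior equilibrium is stable.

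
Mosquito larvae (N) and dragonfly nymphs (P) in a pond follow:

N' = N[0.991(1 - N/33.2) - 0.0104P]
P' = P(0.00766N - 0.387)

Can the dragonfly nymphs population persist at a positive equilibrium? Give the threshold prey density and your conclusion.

The predator equation gives dP/dt > 0 only when N > 0.387/0.00766 = 50.5.
Without the predator, N → K = 33.2. Since 33.2 < 50.5, the predator cannot invade.

Threshold N = 50.5; K < 50.5, so no, the predator goes extinct.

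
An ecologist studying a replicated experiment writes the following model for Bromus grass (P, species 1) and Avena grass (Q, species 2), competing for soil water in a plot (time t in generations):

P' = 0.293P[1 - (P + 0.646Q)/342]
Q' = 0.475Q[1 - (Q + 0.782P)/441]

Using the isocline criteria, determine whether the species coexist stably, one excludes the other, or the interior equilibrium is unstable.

Compare the nullcline intercepts: K1/α12 = 342/0.646 = 529 > K2 = 441; K2/α21 = 441/0.782 = 564 > K1 = 342.
Since both inequalities hold, each species can invade when rare, so the interior equilibrium is stable.

stable coexistence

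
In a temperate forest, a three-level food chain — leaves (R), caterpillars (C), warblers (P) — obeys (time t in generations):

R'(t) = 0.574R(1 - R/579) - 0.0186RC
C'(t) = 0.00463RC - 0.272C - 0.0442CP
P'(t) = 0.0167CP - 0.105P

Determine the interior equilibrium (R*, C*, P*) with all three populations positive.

R* ≈ 461, C* ≈ 6.29, P* ≈ 42.1

From dP/dt = 0: 0.0167C* = 0.105, so C* = 6.29.
From dR/dt = 0: 0.574(1 - R*/579) = 0.0186·6.29, giving R* = 579·(1 - 0.204) = 461.
From dC/dt = 0: 0.00463·461 - 0.272 = 0.0442P*, so P* = 1.86/0.0442 = 42.1.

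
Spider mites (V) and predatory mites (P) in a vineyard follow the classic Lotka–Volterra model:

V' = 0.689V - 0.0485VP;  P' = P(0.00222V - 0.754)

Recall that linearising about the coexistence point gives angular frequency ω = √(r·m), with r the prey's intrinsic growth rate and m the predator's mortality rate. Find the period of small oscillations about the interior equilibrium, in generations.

T ≈ 8.72 generations

Here r = 0.689 and m = 0.754, so r·m = 0.52.
ω = √0.52 = 0.721 per generation, hence T = 2π/ω ≈ 8.72 generations.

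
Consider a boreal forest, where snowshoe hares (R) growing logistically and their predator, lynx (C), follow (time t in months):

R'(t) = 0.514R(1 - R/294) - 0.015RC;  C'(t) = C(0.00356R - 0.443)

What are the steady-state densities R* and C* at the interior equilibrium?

From dC/dt = 0 with C > 0: 0.00356R* = 0.443, so R* = 124.
Substitute into dR/dt = 0: 0.514(1 - 124/294) = 0.015C*.
The bracket is 0.577, giving C* = 0.296/0.015 = 19.8.

R* ≈ 124, C* ≈ 19.8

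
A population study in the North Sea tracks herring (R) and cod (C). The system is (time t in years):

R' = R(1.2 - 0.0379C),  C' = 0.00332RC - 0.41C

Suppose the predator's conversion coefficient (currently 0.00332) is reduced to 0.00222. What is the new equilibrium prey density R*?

R* ≈ 185

At the interior fixed point, setting dC/dt = 0 with C > 0 fixes R* = (predator death rate)/(RC coefficient) — independent of the other coefficients.
With the change, R* = 0.41/0.00222 = 185; it rises from 123.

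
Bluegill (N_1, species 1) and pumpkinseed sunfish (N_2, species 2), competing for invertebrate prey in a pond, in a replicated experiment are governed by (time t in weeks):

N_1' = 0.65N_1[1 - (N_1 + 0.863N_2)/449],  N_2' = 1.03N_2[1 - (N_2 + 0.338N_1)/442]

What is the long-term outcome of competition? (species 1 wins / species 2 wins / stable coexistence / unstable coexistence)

stable coexistence

Compare the nullcline intercepts: K1/α12 = 449/0.863 = 520 > K2 = 442; K2/α21 = 442/0.338 = 1310 > K1 = 449.
Since both inequalities hold, each species can invade when rare, so the interior equilibrium is stable.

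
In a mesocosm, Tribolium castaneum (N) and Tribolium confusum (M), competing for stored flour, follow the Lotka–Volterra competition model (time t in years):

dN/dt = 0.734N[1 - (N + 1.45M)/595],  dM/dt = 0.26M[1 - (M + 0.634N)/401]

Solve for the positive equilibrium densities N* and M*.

N* ≈ 168, M* ≈ 295

Setting both brackets to zero gives the nullclines N + 1.45M = 595 and 0.634N + M = 401.
Substituting M = 401 - 0.634N into the first: N(1 - 1.45·0.634) = 595 - 1.45·401.
So N* = 13.6/0.0807 = 168, and then M* = 401 - 0.634·168 = 295.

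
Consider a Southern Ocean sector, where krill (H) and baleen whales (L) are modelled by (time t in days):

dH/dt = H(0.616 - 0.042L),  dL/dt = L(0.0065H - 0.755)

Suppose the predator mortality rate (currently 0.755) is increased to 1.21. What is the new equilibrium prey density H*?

At the interior fixed point, setting dL/dt = 0 with L > 0 fixes H* = (predator death rate)/(HL coefficient) — independent of the other coefficients.
With the change, H* = 1.21/0.0065 = 186; it rises from 116.

H* ≈ 186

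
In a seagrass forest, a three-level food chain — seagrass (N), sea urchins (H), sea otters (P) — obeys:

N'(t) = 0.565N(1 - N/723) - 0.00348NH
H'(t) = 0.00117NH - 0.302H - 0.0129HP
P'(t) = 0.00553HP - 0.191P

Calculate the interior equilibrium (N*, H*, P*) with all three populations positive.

N* ≈ 569, H* ≈ 34.5, P* ≈ 28.2

From dP/dt = 0: 0.00553H* = 0.191, so H* = 34.5.
From dN/dt = 0: 0.565(1 - N*/723) = 0.00348·34.5, giving N* = 723·(1 - 0.213) = 569.
From dH/dt = 0: 0.00117·569 - 0.302 = 0.0129P*, so P* = 0.364/0.0129 = 28.2.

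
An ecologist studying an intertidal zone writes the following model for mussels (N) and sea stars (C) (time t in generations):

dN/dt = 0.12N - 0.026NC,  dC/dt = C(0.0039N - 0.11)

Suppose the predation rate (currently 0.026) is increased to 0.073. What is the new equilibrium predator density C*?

C* ≈ 1.64

At the interior fixed point, setting dN/dt = 0 with N > 0 fixes C* = (prey growth rate)/(NC coefficient) — independent of the other coefficients.
With the change, C* = 0.12/0.073 = 1.64; it falls from 4.62.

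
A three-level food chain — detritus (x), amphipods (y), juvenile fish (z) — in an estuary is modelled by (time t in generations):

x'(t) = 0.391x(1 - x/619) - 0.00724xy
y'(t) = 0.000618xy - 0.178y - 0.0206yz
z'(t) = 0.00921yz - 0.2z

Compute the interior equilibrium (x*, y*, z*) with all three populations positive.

x* ≈ 370, y* ≈ 21.7, z* ≈ 2.46

From dz/dt = 0: 0.00921y* = 0.2, so y* = 21.7.
From dx/dt = 0: 0.391(1 - x*/619) = 0.00724·21.7, giving x* = 619·(1 - 0.402) = 370.
From dy/dt = 0: 0.000618·370 - 0.178 = 0.0206z*, so z* = 0.0507/0.0206 = 2.46.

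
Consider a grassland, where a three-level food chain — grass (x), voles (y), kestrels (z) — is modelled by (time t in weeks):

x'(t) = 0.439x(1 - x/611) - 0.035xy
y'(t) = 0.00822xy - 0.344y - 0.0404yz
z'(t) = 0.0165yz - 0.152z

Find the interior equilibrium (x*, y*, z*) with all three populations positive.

From dz/dt = 0: 0.0165y* = 0.152, so y* = 9.21.
From dx/dt = 0: 0.439(1 - x*/611) = 0.035·9.21, giving x* = 611·(1 - 0.734) = 162.
From dy/dt = 0: 0.00822·162 - 0.344 = 0.0404z*, so z* = 0.99/0.0404 = 24.5.

x* ≈ 162, y* ≈ 9.21, z* ≈ 24.5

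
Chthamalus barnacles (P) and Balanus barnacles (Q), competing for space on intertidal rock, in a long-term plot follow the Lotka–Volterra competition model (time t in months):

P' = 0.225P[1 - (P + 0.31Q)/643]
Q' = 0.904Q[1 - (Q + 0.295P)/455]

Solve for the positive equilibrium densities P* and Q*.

P* ≈ 552, Q* ≈ 292

Setting both brackets to zero gives the nullclines P + 0.31Q = 643 and 0.295P + Q = 455.
Substituting Q = 455 - 0.295P into the first: P(1 - 0.31·0.295) = 643 - 0.31·455.
So P* = 502/0.909 = 552, and then Q* = 455 - 0.295·552 = 292.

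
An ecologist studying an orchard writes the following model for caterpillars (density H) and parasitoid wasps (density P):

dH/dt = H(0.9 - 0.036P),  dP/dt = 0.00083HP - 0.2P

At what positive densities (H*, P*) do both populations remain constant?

H* ≈ 241, P* ≈ 25

Set dP/dt = 0 with P > 0: 0.00083H - 0.2 = 0, so H* = 0.2/0.00083 = 241.
Set dH/dt = 0 with H > 0: 0.9 - 0.036P = 0, so P* = 0.9/0.036 = 25.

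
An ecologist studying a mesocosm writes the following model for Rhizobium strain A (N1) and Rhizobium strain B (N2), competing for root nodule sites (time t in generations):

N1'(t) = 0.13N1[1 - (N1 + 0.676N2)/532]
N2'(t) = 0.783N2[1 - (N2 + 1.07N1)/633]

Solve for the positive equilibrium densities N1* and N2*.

N1* ≈ 376, N2* ≈ 230

Setting both brackets to zero gives the nullclines N1 + 0.676N2 = 532 and 1.07N1 + N2 = 633.
Substituting N2 = 633 - 1.07N1 into the first: N1(1 - 0.676·1.07) = 532 - 0.676·633.
So N1* = 104/0.277 = 376, and then N2* = 633 - 1.07·376 = 230.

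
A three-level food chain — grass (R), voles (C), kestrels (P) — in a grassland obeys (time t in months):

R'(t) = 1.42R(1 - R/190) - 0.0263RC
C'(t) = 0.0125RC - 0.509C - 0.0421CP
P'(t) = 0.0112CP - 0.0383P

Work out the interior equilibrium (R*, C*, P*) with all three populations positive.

R* ≈ 178, C* ≈ 3.42, P* ≈ 40.8

From dP/dt = 0: 0.0112C* = 0.0383, so C* = 3.42.
From dR/dt = 0: 1.42(1 - R*/190) = 0.0263·3.42, giving R* = 190·(1 - 0.0633) = 178.
From dC/dt = 0: 0.0125·178 - 0.509 = 0.0421P*, so P* = 1.72/0.0421 = 40.8.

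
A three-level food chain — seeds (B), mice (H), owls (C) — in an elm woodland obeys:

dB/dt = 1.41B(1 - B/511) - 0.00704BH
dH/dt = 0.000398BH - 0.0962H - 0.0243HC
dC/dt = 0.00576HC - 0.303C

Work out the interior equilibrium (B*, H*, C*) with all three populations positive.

B* ≈ 377, H* ≈ 52.6, C* ≈ 2.21

From dC/dt = 0: 0.00576H* = 0.303, so H* = 52.6.
From dB/dt = 0: 1.41(1 - B*/511) = 0.00704·52.6, giving B* = 511·(1 - 0.263) = 377.
From dH/dt = 0: 0.000398·377 - 0.0962 = 0.0243C*, so C* = 0.0538/0.0243 = 2.21.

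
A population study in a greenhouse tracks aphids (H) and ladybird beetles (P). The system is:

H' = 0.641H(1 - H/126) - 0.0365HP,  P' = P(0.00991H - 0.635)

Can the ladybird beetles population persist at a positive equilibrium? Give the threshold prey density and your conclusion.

The predator equation gives dP/dt > 0 only when H > 0.635/0.00991 = 64.1.
Without the predator, H → K = 126. Since 126 > 64.1, the predator can invade and persist.

Threshold H = 64.1; K > 64.1, so yes, the predator persists.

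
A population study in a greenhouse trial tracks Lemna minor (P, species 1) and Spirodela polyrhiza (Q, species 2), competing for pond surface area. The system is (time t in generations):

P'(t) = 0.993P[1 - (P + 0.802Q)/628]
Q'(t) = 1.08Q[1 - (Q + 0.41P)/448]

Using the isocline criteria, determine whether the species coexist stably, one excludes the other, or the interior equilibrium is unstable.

Compare the nullcline intercepts: K1/α12 = 628/0.802 = 783 > K2 = 448; K2/α21 = 448/0.41 = 1090 > K1 = 628.
Since both inequalities hold, each species can invade when rare, so the interior equilibrium is stable.

stable coexistence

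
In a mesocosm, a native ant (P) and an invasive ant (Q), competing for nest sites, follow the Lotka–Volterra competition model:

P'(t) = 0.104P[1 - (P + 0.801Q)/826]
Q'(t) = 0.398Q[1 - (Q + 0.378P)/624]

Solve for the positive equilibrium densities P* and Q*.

P* ≈ 468, Q* ≈ 447

Setting both brackets to zero gives the nullclines P + 0.801Q = 826 and 0.378P + Q = 624.
Substituting Q = 624 - 0.378P into the first: P(1 - 0.801·0.378) = 826 - 0.801·624.
So P* = 326/0.697 = 468, and then Q* = 624 - 0.378·468 = 447.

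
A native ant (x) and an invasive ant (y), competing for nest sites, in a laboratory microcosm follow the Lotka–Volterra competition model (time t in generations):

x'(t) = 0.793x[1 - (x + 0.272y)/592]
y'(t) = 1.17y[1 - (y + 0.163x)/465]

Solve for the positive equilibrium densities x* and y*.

x* ≈ 487, y* ≈ 386

Setting both brackets to zero gives the nullclines x + 0.272y = 592 and 0.163x + y = 465.
Substituting y = 465 - 0.163x into the first: x(1 - 0.272·0.163) = 592 - 0.272·465.
So x* = 466/0.956 = 487, and then y* = 465 - 0.163·487 = 386.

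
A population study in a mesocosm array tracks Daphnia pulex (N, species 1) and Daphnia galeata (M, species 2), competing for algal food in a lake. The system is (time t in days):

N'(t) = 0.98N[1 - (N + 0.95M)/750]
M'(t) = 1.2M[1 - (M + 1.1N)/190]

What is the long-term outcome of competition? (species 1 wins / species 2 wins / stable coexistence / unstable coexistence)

Compare the nullcline intercepts: K1/α12 = 750/0.95 = 789 > K2 = 190; K2/α21 = 190/1.1 = 173 < K1 = 750.
Since the inequalities point opposite ways, species 1 can invade but species 2 cannot.

species 1 excludes species 2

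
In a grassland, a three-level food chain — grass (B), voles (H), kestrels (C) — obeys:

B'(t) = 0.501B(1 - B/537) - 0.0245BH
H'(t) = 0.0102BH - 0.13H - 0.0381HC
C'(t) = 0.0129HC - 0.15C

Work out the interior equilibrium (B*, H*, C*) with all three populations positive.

From dC/dt = 0: 0.0129H* = 0.15, so H* = 11.6.
From dB/dt = 0: 0.501(1 - B*/537) = 0.0245·11.6, giving B* = 537·(1 - 0.569) = 232.
From dH/dt = 0: 0.0102·232 - 0.13 = 0.0381C*, so C* = 2.23/0.0381 = 58.6.

B* ≈ 232, H* ≈ 11.6, C* ≈ 58.6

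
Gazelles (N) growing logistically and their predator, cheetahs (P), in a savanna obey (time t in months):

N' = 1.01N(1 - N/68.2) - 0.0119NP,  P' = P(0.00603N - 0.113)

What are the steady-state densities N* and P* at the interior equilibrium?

From dP/dt = 0 with P > 0: 0.00603N* = 0.113, so N* = 18.7.
Substitute into dN/dt = 0: 1.01(1 - 18.7/68.2) = 0.0119P*.
The bracket is 0.725, giving P* = 0.732/0.0119 = 61.6.

N* ≈ 18.7, P* ≈ 61.6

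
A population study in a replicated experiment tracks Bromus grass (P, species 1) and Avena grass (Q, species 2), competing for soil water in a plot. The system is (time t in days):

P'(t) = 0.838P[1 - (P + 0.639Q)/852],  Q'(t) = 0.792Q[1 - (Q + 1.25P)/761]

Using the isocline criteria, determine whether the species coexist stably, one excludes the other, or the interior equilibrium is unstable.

Compare the nullcline intercepts: K1/α12 = 852/0.639 = 1330 > K2 = 761; K2/α21 = 761/1.25 = 609 < K1 = 852.
Since the inequalities point opposite ways, species 1 can invade but species 2 cannot.

species 1 excludes species 2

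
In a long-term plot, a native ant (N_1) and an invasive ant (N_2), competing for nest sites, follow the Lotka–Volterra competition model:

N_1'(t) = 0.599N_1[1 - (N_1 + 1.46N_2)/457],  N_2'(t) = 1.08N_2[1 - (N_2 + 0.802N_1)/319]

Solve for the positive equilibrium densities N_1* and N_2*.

Setting both brackets to zero gives the nullclines N_1 + 1.46N_2 = 457 and 0.802N_1 + N_2 = 319.
Substituting N_2 = 319 - 0.802N_1 into the first: N_1(1 - 1.46·0.802) = 457 - 1.46·319.
So N_1* = -8.74/-0.171 = 51.1, and then N_2* = 319 - 0.802·51.1 = 278.

N_1* ≈ 51.1, N_2* ≈ 278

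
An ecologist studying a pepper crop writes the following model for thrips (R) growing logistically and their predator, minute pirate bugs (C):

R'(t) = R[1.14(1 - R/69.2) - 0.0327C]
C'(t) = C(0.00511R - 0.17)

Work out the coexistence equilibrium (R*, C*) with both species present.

R* ≈ 33.3, C* ≈ 18.1

From dC/dt = 0 with C > 0: 0.00511R* = 0.17, so R* = 33.3.
Substitute into dR/dt = 0: 1.14(1 - 33.3/69.2) = 0.0327C*.
The bracket is 0.519, giving C* = 0.592/0.0327 = 18.1.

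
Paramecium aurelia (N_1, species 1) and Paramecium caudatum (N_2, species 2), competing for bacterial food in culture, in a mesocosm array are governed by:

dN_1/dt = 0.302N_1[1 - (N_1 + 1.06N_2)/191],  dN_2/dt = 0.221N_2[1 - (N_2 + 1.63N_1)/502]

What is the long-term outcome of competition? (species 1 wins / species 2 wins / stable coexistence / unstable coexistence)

species 2 excludes species 1

Compare the nullcline intercepts: K1/α12 = 191/1.06 = 180 < K2 = 502; K2/α21 = 502/1.63 = 308 > K1 = 191.
Since the inequalities point opposite ways, species 2 can invade but species 1 cannot.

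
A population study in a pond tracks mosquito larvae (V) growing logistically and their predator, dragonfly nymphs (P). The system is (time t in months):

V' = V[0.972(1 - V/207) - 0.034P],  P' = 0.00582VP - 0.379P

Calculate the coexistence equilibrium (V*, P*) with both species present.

From dP/dt = 0 with P > 0: 0.00582V* = 0.379, so V* = 65.1.
Substitute into dV/dt = 0: 0.972(1 - 65.1/207) = 0.034P*.
The bracket is 0.685, giving P* = 0.666/0.034 = 19.6.

V* ≈ 65.1, P* ≈ 19.6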